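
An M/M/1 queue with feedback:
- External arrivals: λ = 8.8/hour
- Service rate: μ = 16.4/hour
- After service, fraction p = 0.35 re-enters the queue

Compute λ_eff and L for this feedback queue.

Effective arrival rate: λ_eff = λ/(1-p) = 8.8/(1-0.35) = 8.8/0.65 = 13.53846
ρ = λ_eff/μ = 13.53846/16.4 = 0.825516
L = ρ/(1-ρ) = 0.825516/(1-0.825516) = 4.7312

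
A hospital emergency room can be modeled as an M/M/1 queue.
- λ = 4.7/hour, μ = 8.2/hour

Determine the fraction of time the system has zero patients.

ρ = λ/μ = 4.7/8.2 = 0.5732
P(0) = 1 - ρ = 1 - 0.5732 = 0.4268
The server is idle 42.68% of the time.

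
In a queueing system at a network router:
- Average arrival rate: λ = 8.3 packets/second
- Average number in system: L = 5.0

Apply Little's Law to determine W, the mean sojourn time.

Little's Law: L = λW, so W = L/λ
W = 5.0/8.3 = 0.6024 seconds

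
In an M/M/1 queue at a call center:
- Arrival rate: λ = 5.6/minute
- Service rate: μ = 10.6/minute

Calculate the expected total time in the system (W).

First, compute utilization: ρ = λ/μ = 5.6/10.6 = 0.5283
For M/M/1: W = 1/(μ-λ)
W = 1/(10.6-5.6) = 1/5.00
W = 0.2000 minutes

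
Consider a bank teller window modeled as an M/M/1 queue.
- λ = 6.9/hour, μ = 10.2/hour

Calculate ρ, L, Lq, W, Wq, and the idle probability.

Step 1: ρ = λ/μ = 6.9/10.2 = 0.6765
Step 2: L = λ/(μ-λ) = 6.9/3.30 = 2.0909
Step 3: Lq = λ²/(μ(μ-λ)) = 47.61/(10.2×3.30) = 1.4144
Step 4: W = 1/(μ-λ) = 1/3.30 = 0.30303
Step 5: Wq = λ/(μ(μ-λ)) = 6.9/(10.2×3.30) = 0.2050
Step 6: P(0) = 1-ρ = 0.3235
Verify: L = λW = 6.9×0.30303 = 2.0909 ✔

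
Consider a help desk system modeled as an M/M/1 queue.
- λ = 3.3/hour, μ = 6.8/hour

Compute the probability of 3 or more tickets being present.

ρ = λ/μ = 3.3/6.8 = 0.4853
P(N ≥ n) = ρⁿ
P(N ≥ 3) = 0.4853^3
P(N ≥ 3) = 0.1143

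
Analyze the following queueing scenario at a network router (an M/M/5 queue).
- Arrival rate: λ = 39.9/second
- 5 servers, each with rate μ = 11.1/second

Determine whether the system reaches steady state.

Stability requires ρ = λ/(cμ) < 1
ρ = 39.9/(5 × 11.1) = 39.9/55.50 = 0.7189
Since 0.7189 < 1, the system is STABLE.
The servers are busy 71.89% of the time.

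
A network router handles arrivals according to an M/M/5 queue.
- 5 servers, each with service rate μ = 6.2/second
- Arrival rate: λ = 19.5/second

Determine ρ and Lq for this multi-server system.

Traffic intensity: ρ = λ/(cμ) = 19.5/(5×6.2) = 0.6290
Since ρ = 0.6290 < 1, system is stable.
Offered load a = λ/μ = cρ = 19.5/6.2 = 3.1452
P₀ = [ Σₙ₌₀^4 aⁿ/n! + a^5/(5!(1-ρ)) ]⁻¹
Σ = a^0/0! + a^1/1! + a^2/2! + a^3/3! + a^4/4! = 1.0000 + 3.1452 + 4.9460 + 5.1853 + 4.0772 = 18.3537
a^5/(5!(1-ρ)) = 307.7617/(120 × 0.370968) = 6.9135
P₀ = 1/(18.3537 + 6.9135) = 0.03958
Lq = P₀·a^5·ρ / (5!(1-ρ)²) = 0.03958 × 307.7617 × 0.6290 / (120 × 0.1376) = 0.4640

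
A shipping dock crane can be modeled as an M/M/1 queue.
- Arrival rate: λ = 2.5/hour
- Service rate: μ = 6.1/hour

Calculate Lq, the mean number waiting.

ρ = λ/μ = 2.5/6.1 = 0.4098
For M/M/1: Lq = λ²/(μ(μ-λ))
Lq = 6.25/(6.1 × 3.60)
Lq = 0.2846 containers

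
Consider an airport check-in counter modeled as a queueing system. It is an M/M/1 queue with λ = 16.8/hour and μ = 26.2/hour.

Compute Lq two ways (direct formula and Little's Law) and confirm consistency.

Method 1 (direct): Lq = λ²/(μ(μ-λ)) = 282.24/(26.2 × 9.40) = 1.1460

Method 2 (Little's Law):
W = 1/(μ-λ) = 1/9.40 = 0.106383
Wq = W - 1/μ = 0.106383 - 0.0381679 = 0.068215
Lq = λWq = 16.8 × 0.068215 = 1.1460 ✔ (matches Method 1)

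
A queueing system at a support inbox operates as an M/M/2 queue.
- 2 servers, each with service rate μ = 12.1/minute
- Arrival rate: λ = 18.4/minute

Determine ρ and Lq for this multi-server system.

Traffic intensity: ρ = λ/(cμ) = 18.4/(2×12.1) = 0.7603
Since ρ = 0.7603 < 1, system is stable.
Offered load a = λ/μ = cρ = 18.4/12.1 = 1.5207
P₀ = [ Σₙ₌₀^1 aⁿ/n! + a^2/(2!(1-ρ)) ]⁻¹
Σ = a^0/0! + a^1/1! = 1.0000 + 1.5207 = 2.5207
a^2/(2!(1-ρ)) = 2.31241/(2 × 0.239669) = 4.8242
P₀ = 1/(2.52066 + 4.82417) = 0.1362
Lq = P₀·a^2·ρ / (2!(1-ρ)²) = 0.13615 × 2.3124 × 0.76033 / (2 × 0.057441) = 2.0837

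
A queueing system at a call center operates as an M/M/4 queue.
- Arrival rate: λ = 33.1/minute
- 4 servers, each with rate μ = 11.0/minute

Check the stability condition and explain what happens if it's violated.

Stability requires ρ = λ/(cμ) < 1
ρ = 33.1/(4 × 11.0) = 33.1/44.00 = 0.7523
Since 0.7523 < 1, the system is STABLE.
The servers are busy 75.23% of the time.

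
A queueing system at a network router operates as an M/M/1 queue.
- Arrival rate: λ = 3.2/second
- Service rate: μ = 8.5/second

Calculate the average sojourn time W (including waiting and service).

First, compute utilization: ρ = λ/μ = 3.2/8.5 = 0.3765
For M/M/1: W = 1/(μ-λ)
W = 1/(8.5-3.2) = 1/5.30
W = 0.1887 seconds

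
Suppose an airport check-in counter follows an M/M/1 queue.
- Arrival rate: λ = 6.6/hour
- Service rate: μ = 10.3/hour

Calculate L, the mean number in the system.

ρ = λ/μ = 6.6/10.3 = 0.6408
For M/M/1: L = λ/(μ-λ)
L = 6.6/(10.3-6.6) = 6.6/3.70
L = 1.7838 passengers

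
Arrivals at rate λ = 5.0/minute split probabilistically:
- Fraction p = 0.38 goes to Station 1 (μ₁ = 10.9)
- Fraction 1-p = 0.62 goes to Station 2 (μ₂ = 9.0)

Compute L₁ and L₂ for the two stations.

Effective rates: λ₁ = 5.0×0.38 = 1.9, λ₂ = 5.0×0.62 = 3.1
Station 1: ρ₁ = 1.9/10.9 = 0.1743, L₁ = ρ₁/(1-ρ₁) = 0.1743/(1-0.1743) = 0.2111
Station 2: ρ₂ = 3.1/9.0 = 0.34444, L₂ = ρ₂/(1-ρ₂) = 0.34444/(1-0.34444) = 0.5254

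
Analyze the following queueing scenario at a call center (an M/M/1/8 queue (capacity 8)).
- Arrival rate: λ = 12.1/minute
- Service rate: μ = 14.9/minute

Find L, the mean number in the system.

ρ = λ/μ = 12.1/14.9 = 0.81208
P₀ = (1-ρ)/(1-ρ^(K+1)) = (1-0.81208)/(1-0.81208^9) = 0.1879/0.8464 = 0.2220
P_K = P₀×ρ^K = 0.22202 × 0.81208^8 = 0.22202 × 0.18914 = 0.04199
L = ρ[1 - (K+1)ρ^K + Kρ^(K+1)] / [(1-ρ)(1-ρ^(K+1))]
L = 0.81208 × (1 - 9×0.1891431 + 8×0.1535993) / ((1 - 0.81208) × (1 - 0.1535993)) = 2.6882 calls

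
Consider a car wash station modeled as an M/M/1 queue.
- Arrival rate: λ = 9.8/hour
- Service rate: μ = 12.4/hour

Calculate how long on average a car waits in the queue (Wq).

First, compute utilization: ρ = λ/μ = 9.8/12.4 = 0.7903
For M/M/1: Wq = λ/(μ(μ-λ))
Wq = 9.8/(12.4 × (12.4-9.8))
Wq = 9.8/(12.4 × 2.60)
Wq = 0.3040 hours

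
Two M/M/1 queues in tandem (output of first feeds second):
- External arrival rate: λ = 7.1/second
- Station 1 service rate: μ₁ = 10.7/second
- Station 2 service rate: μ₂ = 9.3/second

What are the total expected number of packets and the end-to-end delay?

By Jackson's theorem, each station behaves as independent M/M/1.
Station 1: ρ₁ = 7.1/10.7 = 0.6636, L₁ = ρ₁/(1-ρ₁) = λ/(μ₁-λ) = 7.1/3.60 = 1.9722
Station 2: ρ₂ = 7.1/9.3 = 0.7634, L₂ = ρ₂/(1-ρ₂) = λ/(μ₂-λ) = 7.1/2.20 = 3.2273
Total: L = L₁ + L₂ = 1.9722 + 3.2273 = 5.1995
W = L/λ = 5.1995/7.1 = 0.7323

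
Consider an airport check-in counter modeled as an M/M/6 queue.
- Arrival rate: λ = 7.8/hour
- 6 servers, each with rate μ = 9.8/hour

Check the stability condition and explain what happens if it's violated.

Stability requires ρ = λ/(cμ) < 1
ρ = 7.8/(6 × 9.8) = 7.8/58.80 = 0.1327
Since 0.1327 < 1, the system is STABLE.
The servers are busy 13.27% of the time.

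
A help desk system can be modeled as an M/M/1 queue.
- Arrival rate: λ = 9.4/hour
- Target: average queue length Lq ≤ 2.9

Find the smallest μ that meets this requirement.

For M/M/1: Lq = λ²/(μ(μ-λ))
Need Lq ≤ 2.9, i.e. μ(μ-λ) ≥ λ²/2.9
μ² - 9.4μ - 88.36/2.9 ≥ 0  →  μ² - 9.4μ - 30.46897 ≥ 0
Quadratic formula (positive root): μ = [λ + √(λ² + 4×30.46897)]/2
Discriminant: 88.36 + 4×30.46897 = 210.2359, √210.2359 = 14.49951
μ ≥ (9.4 + 14.49951)/2 = 11.9498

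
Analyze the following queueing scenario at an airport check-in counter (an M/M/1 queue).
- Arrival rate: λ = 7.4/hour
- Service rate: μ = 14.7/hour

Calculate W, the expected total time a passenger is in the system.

First, compute utilization: ρ = λ/μ = 7.4/14.7 = 0.5034
For M/M/1: W = 1/(μ-λ)
W = 1/(14.7-7.4) = 1/7.30
W = 0.1370 hours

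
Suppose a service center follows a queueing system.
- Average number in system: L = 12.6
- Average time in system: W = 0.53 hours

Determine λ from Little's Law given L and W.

Little's Law: L = λW, so λ = L/W
λ = 12.6/0.53 = 23.7736 customers/hour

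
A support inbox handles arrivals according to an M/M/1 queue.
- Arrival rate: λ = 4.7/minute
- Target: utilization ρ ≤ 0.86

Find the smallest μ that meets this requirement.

ρ = λ/μ, so μ = λ/ρ
μ ≥ 4.7/0.86 = 5.4651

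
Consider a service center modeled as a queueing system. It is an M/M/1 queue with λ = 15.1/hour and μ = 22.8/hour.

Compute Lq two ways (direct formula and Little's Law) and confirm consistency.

Method 1 (direct): Lq = λ²/(μ(μ-λ)) = 228.01/(22.8 × 7.70) = 1.2988

Method 2 (Little's Law):
W = 1/(μ-λ) = 1/7.70 = 0.12987
Wq = W - 1/μ = 0.12987 - 0.043860 = 0.08601
Lq = λWq = 15.1 × 0.08601 = 1.2988 ✔ (matches Method 1)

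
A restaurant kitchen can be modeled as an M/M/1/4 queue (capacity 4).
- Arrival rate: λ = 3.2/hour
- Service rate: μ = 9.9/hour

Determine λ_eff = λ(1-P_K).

ρ = λ/μ = 3.2/9.9 = 0.323232
P₀ = (1-ρ)/(1-ρ^(K+1)) = (1-0.323232)/(1-0.323232^5) = 0.6768/0.9965 = 0.6792
P_K = P₀×ρ^K = 0.67916 × 0.323232^4 = 0.67916 × 0.010916 = 0.007414
λ_eff = λ(1-P_K) = 3.2 × (1 - 0.007414) = 3.2 × 0.9926 = 3.1763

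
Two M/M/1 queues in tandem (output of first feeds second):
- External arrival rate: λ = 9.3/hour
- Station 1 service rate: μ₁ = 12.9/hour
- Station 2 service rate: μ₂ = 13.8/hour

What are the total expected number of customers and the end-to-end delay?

By Jackson's theorem, each station behaves as independent M/M/1.
Station 1: ρ₁ = 9.3/12.9 = 0.7209, L₁ = ρ₁/(1-ρ₁) = λ/(μ₁-λ) = 9.3/3.60 = 2.5833
Station 2: ρ₂ = 9.3/13.8 = 0.6739, L₂ = ρ₂/(1-ρ₂) = λ/(μ₂-λ) = 9.3/4.50 = 2.0667
Total: L = L₁ + L₂ = 2.5833 + 2.0667 = 4.6500
W = L/λ = 4.6500/9.3 = 0.5000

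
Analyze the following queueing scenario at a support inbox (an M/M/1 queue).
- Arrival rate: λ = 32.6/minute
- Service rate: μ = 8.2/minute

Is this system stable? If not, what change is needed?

Stability requires ρ = λ/(cμ) < 1
ρ = 32.6/(1 × 8.2) = 32.6/8.20 = 3.9756
Since 3.9756 ≥ 1, the system is UNSTABLE.
Queue grows without bound. Need μ > λ = 32.6.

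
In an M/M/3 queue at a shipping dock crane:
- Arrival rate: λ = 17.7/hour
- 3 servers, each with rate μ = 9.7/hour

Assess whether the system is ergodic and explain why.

Stability requires ρ = λ/(cμ) < 1
ρ = 17.7/(3 × 9.7) = 17.7/29.10 = 0.6082
Since 0.6082 < 1, the system is STABLE.
The servers are busy 60.82% of the time.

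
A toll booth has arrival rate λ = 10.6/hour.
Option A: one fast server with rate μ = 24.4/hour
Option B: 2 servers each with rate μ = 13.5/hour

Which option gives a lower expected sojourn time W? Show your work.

Option A: single server μ = 24.4 (M/M/1)
  ρ_A = 10.6/24.4 = 0.4344
  W_A = 1/(μ-λ) = 1/(24.4-10.6) = 1/13.80 = 0.07246

Option B: 2 servers μ = 13.5 (M/M/2)
  ρ_B = λ/(cμ) = 10.6/(2×13.5) = 0.3926
  Offered load a = λ/μ = cρ = 10.6/13.5 = 0.7852
  P₀ = [ Σₙ₌₀^1 aⁿ/n! + a^2/(2!(1-ρ)) ]⁻¹
  Σ = a^0/0! + a^1/1! = 1.0000 + 0.7852 = 1.7852
  a^2/(2!(1-ρ)) = 0.6165/(2 × 0.6074) = 0.5075
  P₀ = 1/(1.7852 + 0.5075) = 0.4362
  Lq = P₀·a^2·ρ / (2!(1-ρ)²) = 0.4362 × 0.6165 × 0.3926 / (2 × 0.3689) = 0.1431
  Wq_B = Lq/λ = 0.1431/10.6 = 0.01350
  W_B = Wq_B + 1/μ = 0.01350 + 0.07407 = 0.08757

Since W_A = 0.07246 < W_B = 0.08757, Option A (single fast server) has the shorter time in system.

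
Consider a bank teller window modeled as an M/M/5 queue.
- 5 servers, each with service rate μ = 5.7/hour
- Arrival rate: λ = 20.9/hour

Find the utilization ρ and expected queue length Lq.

Traffic intensity: ρ = λ/(cμ) = 20.9/(5×5.7) = 0.7333
Since ρ = 0.7333 < 1, system is stable.
Offered load a = λ/μ = cρ = 20.9/5.7 = 3.6667
P₀ = [ Σₙ₌₀^4 aⁿ/n! + a^5/(5!(1-ρ)) ]⁻¹
Σ = a^0/0! + a^1/1! + a^2/2! + a^3/3! + a^4/4! = 1.0000 + 3.6667 + 6.7222 + 8.2160 + 7.5314 = 27.1363
a^5/(5!(1-ρ)) = 662.7613/(120 × 0.266667) = 20.7113
P₀ = 1/(27.1363 + 20.7113) = 0.02090
Lq = P₀·a^5·ρ / (5!(1-ρ)²) = 0.020900 × 662.7613 × 0.73333 / (120 × 0.071111) = 1.1904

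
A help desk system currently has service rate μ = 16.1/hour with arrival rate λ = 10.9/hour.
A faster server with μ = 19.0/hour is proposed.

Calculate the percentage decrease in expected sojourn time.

System 1: ρ₁ = 10.9/16.1 = 0.6770, W₁ = 1/(16.1-10.9) = 0.19231
System 2: ρ₂ = 10.9/19.0 = 0.5737, W₂ = 1/(19.0-10.9) = 0.12346
Improvement: (W₁-W₂)/W₁ = (0.19231-0.12346)/0.19231 = 35.80%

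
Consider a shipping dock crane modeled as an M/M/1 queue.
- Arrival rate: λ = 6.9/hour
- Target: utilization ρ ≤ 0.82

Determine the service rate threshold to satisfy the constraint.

ρ = λ/μ, so μ = λ/ρ
μ ≥ 6.9/0.82 = 8.4146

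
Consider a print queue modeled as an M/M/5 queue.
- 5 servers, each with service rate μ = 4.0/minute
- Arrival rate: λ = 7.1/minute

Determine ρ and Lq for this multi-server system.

Traffic intensity: ρ = λ/(cμ) = 7.1/(5×4.0) = 0.3550
Since ρ = 0.3550 < 1, system is stable.
Offered load a = λ/μ = cρ = 7.1/4.0 = 1.7750
P₀ = [ Σₙ₌₀^4 aⁿ/n! + a^5/(5!(1-ρ)) ]⁻¹
Σ = a^0/0! + a^1/1! + a^2/2! + a^3/3! + a^4/4! = 1.0000 + 1.7750 + 1.5753 + 0.9321 + 0.4136 = 5.6960
a^5/(5!(1-ρ)) = 17.6194/(120 × 0.6450) = 0.2276
P₀ = 1/(5.6960 + 0.2276) = 0.1688
Lq = P₀·a^5·ρ / (5!(1-ρ)²) = 0.1688 × 17.6194 × 0.3550 / (120 × 0.4160) = 0.02115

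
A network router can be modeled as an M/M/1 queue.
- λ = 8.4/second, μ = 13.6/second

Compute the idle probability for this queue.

ρ = λ/μ = 8.4/13.6 = 0.6176
P(0) = 1 - ρ = 1 - 0.6176 = 0.3824
The server is idle 38.24% of the time.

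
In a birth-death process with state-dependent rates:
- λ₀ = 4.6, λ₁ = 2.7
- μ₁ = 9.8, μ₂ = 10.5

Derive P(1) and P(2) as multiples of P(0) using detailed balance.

Balance equations:
State 0: λ₀P₀ = μ₁P₁ → P₁ = (λ₀/μ₁)P₀ = (4.6/9.8)P₀ = 0.4694P₀
State 1: P₂ = (λ₀λ₁)/(μ₁μ₂)P₀ = (4.6×2.7)/(9.8×10.5)P₀ = 0.1207P₀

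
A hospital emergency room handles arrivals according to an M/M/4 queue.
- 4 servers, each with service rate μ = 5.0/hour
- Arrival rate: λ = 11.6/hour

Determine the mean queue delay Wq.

Traffic intensity: ρ = λ/(cμ) = 11.6/(4×5.0) = 0.5800
Since ρ = 0.5800 < 1, system is stable.
Offered load a = λ/μ = cρ = 11.6/5.0 = 2.3200
P₀ = [ Σₙ₌₀^3 aⁿ/n! + a^4/(4!(1-ρ)) ]⁻¹
Σ = a^0/0! + a^1/1! + a^2/2! + a^3/3! = 1.0000 + 2.3200 + 2.6912 + 2.0812 = 8.0924
a^4/(4!(1-ρ)) = 28.9702/(24 × 0.4200) = 2.8740
P₀ = 1/(8.0924 + 2.8740) = 0.09119
Lq = P₀·a^4·ρ / (4!(1-ρ)²) = 0.09119 × 28.9702 × 0.5800 / (24 × 0.1764) = 0.3619
Wq = Lq/λ = 0.3619/11.6 = 0.03120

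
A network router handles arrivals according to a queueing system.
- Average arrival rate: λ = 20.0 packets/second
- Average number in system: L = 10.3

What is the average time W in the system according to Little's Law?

Little's Law: L = λW, so W = L/λ
W = 10.3/20.0 = 0.5150 seconds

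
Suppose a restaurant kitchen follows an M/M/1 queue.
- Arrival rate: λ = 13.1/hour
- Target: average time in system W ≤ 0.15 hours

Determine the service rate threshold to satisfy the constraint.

For M/M/1: W = 1/(μ-λ)
Need W ≤ 0.15, so 1/(μ-λ) ≤ 0.15
μ - λ ≥ 1/0.15 = 6.6667
μ ≥ 13.1 + 6.6667 = 19.7667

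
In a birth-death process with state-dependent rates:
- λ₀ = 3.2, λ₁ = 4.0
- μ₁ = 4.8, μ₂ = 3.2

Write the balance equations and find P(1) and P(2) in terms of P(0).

Balance equations:
State 0: λ₀P₀ = μ₁P₁ → P₁ = (λ₀/μ₁)P₀ = (3.2/4.8)P₀ = 0.6667P₀
State 1: P₂ = (λ₀λ₁)/(μ₁μ₂)P₀ = (3.2×4.0)/(4.8×3.2)P₀ = 0.8333P₀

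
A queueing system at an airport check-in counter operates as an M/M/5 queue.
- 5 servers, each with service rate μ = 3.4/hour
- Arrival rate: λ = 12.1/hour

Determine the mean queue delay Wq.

Traffic intensity: ρ = λ/(cμ) = 12.1/(5×3.4) = 0.7118
Since ρ = 0.7118 < 1, system is stable.
Offered load a = λ/μ = cρ = 12.1/3.4 = 3.5588
P₀ = [ Σₙ₌₀^4 aⁿ/n! + a^5/(5!(1-ρ)) ]⁻¹
Σ = a^0/0! + a^1/1! + a^2/2! + a^3/3! + a^4/4! = 1.0000 + 3.5588 + 6.3326 + 7.5122 + 6.6837 = 25.0873
a^5/(5!(1-ρ)) = 570.8635/(120 × 0.288235) = 16.5046
P₀ = 1/(25.0873 + 16.5046) = 0.02404
Lq = P₀·a^5·ρ / (5!(1-ρ)²) = 0.024043 × 570.8635 × 0.71176 / (120 × 0.083080) = 0.9799
Wq = Lq/λ = 0.9799/12.1 = 0.08098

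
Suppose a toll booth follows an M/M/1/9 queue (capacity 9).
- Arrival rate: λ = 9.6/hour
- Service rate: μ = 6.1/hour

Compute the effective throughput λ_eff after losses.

ρ = λ/μ = 9.6/6.1 = 1.57377
P₀ = (1-ρ)/(1-ρ^(K+1)) = (1-1.57377)/(1-1.57377^10) = -0.5738/-92.1993 = 0.006223
P_K = P₀×ρ^K = 0.006223 × 1.57377^9 = 0.006223 × 59.2204 = 0.3685
λ_eff = λ(1-P_K) = 9.6 × (1 - 0.36854) = 9.6 × 0.63146 = 6.0620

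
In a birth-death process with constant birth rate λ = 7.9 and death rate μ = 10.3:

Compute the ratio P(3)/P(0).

For constant rates: P(n)/P(0) = (λ/μ)^n
P(3)/P(0) = (7.9/10.3)^3 = 0.7670^3 = 0.4512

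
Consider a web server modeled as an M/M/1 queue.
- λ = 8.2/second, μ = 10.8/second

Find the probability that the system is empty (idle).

ρ = λ/μ = 8.2/10.8 = 0.7593
P(0) = 1 - ρ = 1 - 0.7593 = 0.2407
The server is idle 24.07% of the time.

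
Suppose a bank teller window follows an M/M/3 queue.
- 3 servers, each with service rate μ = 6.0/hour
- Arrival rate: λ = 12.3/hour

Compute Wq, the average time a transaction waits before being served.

Traffic intensity: ρ = λ/(cμ) = 12.3/(3×6.0) = 0.6833
Since ρ = 0.6833 < 1, system is stable.
Offered load a = λ/μ = cρ = 12.3/6.0 = 2.0500
P₀ = [ Σₙ₌₀^2 aⁿ/n! + a^3/(3!(1-ρ)) ]⁻¹
Σ = a^0/0! + a^1/1! + a^2/2! = 1.0000 + 2.0500 + 2.1013 = 5.1513
a^3/(3!(1-ρ)) = 8.61513/(6 × 0.316667) = 4.5343
P₀ = 1/(5.1513 + 4.5343) = 0.1032
Lq = P₀·a^3·ρ / (3!(1-ρ)²) = 0.10325 × 8.6151 × 0.68333 / (6 × 0.10028) = 1.0102
Wq = Lq/λ = 1.0102/12.3 = 0.08213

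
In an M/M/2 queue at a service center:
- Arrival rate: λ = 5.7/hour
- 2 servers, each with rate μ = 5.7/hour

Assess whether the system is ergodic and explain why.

Stability requires ρ = λ/(cμ) < 1
ρ = 5.7/(2 × 5.7) = 5.7/11.40 = 0.5000
Since 0.5000 < 1, the system is STABLE.
The servers are busy 50.00% of the time.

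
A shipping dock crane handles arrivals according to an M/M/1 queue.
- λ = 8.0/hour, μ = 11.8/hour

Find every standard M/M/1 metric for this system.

Step 1: ρ = λ/μ = 8.0/11.8 = 0.6780
Step 2: L = λ/(μ-λ) = 8.0/3.80 = 2.1053
Step 3: Lq = λ²/(μ(μ-λ)) = 64.00/(11.8×3.80) = 1.4273
Step 4: W = 1/(μ-λ) = 1/3.80 = 0.26316
Step 5: Wq = λ/(μ(μ-λ)) = 8.0/(11.8×3.80) = 0.1784
Step 6: P(0) = 1-ρ = 0.3220
Verify: L = λW = 8.0×0.26316 = 2.1053 ✔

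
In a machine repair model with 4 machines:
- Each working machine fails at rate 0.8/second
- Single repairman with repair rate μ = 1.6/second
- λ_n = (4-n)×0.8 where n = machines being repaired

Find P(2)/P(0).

P(2)/P(0) = ∏_{i=0}^{2-1} λ_i/μ_{i+1}
= (4-0)×0.8/1.6 × (4-1)×0.8/1.6
= 3.0000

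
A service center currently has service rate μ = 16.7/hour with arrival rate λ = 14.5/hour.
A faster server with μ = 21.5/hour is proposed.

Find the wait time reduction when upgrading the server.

System 1: ρ₁ = 14.5/16.7 = 0.8683, W₁ = 1/(16.7-14.5) = 0.45455
System 2: ρ₂ = 14.5/21.5 = 0.6744, W₂ = 1/(21.5-14.5) = 0.14286
Improvement: (W₁-W₂)/W₁ = (0.45455-0.14286)/0.45455 = 68.57%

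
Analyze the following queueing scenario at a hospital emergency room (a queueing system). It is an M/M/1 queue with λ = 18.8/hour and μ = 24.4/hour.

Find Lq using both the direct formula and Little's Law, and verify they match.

Method 1 (direct): Lq = λ²/(μ(μ-λ)) = 353.44/(24.4 × 5.60) = 2.5867

Method 2 (Little's Law):
W = 1/(μ-λ) = 1/5.60 = 0.17857
Wq = W - 1/μ = 0.17857 - 0.040984 = 0.13759
Lq = λWq = 18.8 × 0.13759 = 2.5867 ✔ (matches Method 1)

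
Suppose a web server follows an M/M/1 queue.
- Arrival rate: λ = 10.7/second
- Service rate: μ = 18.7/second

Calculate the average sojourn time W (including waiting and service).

First, compute utilization: ρ = λ/μ = 10.7/18.7 = 0.5722
For M/M/1: W = 1/(μ-λ)
W = 1/(18.7-10.7) = 1/8.00
W = 0.1250 seconds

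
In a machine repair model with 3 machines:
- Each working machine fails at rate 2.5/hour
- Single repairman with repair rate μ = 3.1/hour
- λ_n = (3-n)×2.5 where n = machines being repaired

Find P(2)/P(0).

P(2)/P(0) = ∏_{i=0}^{2-1} λ_i/μ_{i+1}
= (3-0)×2.5/3.1 × (3-1)×2.5/3.1
= 3.9022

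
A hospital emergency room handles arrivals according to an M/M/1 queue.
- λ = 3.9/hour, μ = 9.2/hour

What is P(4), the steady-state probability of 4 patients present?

ρ = λ/μ = 3.9/9.2 = 0.4239
P(n) = (1-ρ)ρⁿ
P(4) = (1-0.4239) × 0.4239^4
P(4) = 0.5761 × 0.03229
P(4) = 0.01860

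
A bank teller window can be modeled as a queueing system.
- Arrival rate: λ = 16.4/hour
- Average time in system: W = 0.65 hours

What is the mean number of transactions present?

Little's Law: L = λW
L = 16.4 × 0.65 = 10.6600 transactions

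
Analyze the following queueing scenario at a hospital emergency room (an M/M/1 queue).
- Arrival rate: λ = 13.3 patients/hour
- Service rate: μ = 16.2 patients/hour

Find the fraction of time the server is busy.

Server utilization: ρ = λ/μ
ρ = 13.3/16.2 = 0.8210
The server is busy 82.10% of the time.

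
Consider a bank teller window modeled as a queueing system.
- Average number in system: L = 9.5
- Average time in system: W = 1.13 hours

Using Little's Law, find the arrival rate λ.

Little's Law: L = λW, so λ = L/W
λ = 9.5/1.13 = 8.4071 transactions/hour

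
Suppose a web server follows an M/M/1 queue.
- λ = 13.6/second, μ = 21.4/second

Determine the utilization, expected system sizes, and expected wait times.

Step 1: ρ = λ/μ = 13.6/21.4 = 0.6355
Step 2: L = λ/(μ-λ) = 13.6/7.80 = 1.7436
Step 3: Lq = λ²/(μ(μ-λ)) = 184.96/(21.4×7.80) = 1.1081
Step 4: W = 1/(μ-λ) = 1/7.80 = 0.128205
Step 5: Wq = λ/(μ(μ-λ)) = 13.6/(21.4×7.80) = 0.08148
Step 6: P(0) = 1-ρ = 0.3645
Verify: L = λW = 13.6×0.128205 = 1.7436 ✔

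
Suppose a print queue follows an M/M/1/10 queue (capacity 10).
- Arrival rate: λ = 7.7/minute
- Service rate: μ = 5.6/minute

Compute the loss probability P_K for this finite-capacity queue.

ρ = λ/μ = 7.7/5.6 = 1.3750
P₀ = (1-ρ)/(1-ρ^(K+1)) = (1-1.3750)/(1-1.3750^11) = -0.3750/-32.2146 = 0.01164
P_K = P₀×ρ^K = 0.01164 × 1.3750^10 = 0.01164 × 24.1561 = 0.2812
Blocking probability = 28.12%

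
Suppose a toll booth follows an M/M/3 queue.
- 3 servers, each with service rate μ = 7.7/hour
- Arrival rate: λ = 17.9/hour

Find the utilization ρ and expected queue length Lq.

Traffic intensity: ρ = λ/(cμ) = 17.9/(3×7.7) = 0.7749
Since ρ = 0.7749 < 1, system is stable.
Offered load a = λ/μ = cρ = 17.9/7.7 = 2.3247
P₀ = [ Σₙ₌₀^2 aⁿ/n! + a^3/(3!(1-ρ)) ]⁻¹
Σ = a^0/0! + a^1/1! + a^2/2! = 1.00000 + 2.32468 + 2.70206 = 6.0267
a^3/(3!(1-ρ)) = 12.5628/(6 × 0.225108) = 9.3013
P₀ = 1/(6.0267 + 9.3013) = 0.06524
Lq = P₀·a^3·ρ / (3!(1-ρ)²) = 0.065240 × 12.5628 × 0.77489 / (6 × 0.050674) = 2.0888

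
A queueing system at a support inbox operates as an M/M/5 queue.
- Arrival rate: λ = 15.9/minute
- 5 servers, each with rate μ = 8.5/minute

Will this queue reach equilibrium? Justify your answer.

Stability requires ρ = λ/(cμ) < 1
ρ = 15.9/(5 × 8.5) = 15.9/42.50 = 0.3741
Since 0.3741 < 1, the system is STABLE.
The servers are busy 37.41% of the time.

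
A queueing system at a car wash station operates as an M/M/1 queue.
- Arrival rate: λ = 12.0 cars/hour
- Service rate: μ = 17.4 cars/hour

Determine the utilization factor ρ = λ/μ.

Server utilization: ρ = λ/μ
ρ = 12.0/17.4 = 0.6897
The server is busy 68.97% of the time.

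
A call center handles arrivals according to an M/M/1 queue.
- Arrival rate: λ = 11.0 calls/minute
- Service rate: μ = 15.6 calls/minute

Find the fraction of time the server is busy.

Server utilization: ρ = λ/μ
ρ = 11.0/15.6 = 0.7051
The server is busy 70.51% of the time.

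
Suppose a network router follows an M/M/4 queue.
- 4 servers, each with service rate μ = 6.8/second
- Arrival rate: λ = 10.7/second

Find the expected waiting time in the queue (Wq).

Traffic intensity: ρ = λ/(cμ) = 10.7/(4×6.8) = 0.3934
Since ρ = 0.3934 < 1, system is stable.
Offered load a = λ/μ = cρ = 10.7/6.8 = 1.5735
P₀ = [ Σₙ₌₀^3 aⁿ/n! + a^4/(4!(1-ρ)) ]⁻¹
Σ = a^0/0! + a^1/1! + a^2/2! + a^3/3! = 1.00000 + 1.57353 + 1.23800 + 0.649342 = 4.4609
a^4/(4!(1-ρ)) = 6.1306/(24 × 0.6066) = 0.4211
P₀ = 1/(4.4609 + 0.4211) = 0.2048
Lq = P₀·a^4·ρ / (4!(1-ρ)²) = 0.2048 × 6.1306 × 0.3934 / (24 × 0.3680) = 0.05593
Wq = Lq/λ = 0.0559344/10.7 = 0.005228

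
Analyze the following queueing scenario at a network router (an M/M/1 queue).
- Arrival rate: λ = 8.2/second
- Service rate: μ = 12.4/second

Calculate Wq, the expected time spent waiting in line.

First, compute utilization: ρ = λ/μ = 8.2/12.4 = 0.6613
For M/M/1: Wq = λ/(μ(μ-λ))
Wq = 8.2/(12.4 × (12.4-8.2))
Wq = 8.2/(12.4 × 4.20)
Wq = 0.1575 seconds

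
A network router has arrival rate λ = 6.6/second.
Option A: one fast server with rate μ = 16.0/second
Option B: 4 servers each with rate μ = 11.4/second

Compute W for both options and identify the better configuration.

Option A: single server μ = 16.0 (M/M/1)
  ρ_A = 6.6/16.0 = 0.4125
  W_A = 1/(μ-λ) = 1/(16.0-6.6) = 1/9.40 = 0.1064

Option B: 4 servers μ = 11.4 (M/M/4)
  ρ_B = λ/(cμ) = 6.6/(4×11.4) = 0.1447
  Offered load a = λ/μ = cρ = 6.6/11.4 = 0.5789
  P₀ = [ Σₙ₌₀^3 aⁿ/n! + a^4/(4!(1-ρ)) ]⁻¹
  Σ = a^0/0! + a^1/1! + a^2/2! + a^3/3! = 1.0000 + 0.57895 + 0.16759 + 0.032342 = 1.7789
  a^4/(4!(1-ρ)) = 0.11235/(24 × 0.85526) = 0.005473
  P₀ = 1/(1.7789 + 0.005473) = 0.5604
  Lq = P₀·a^4·ρ / (4!(1-ρ)²) = 0.56043 × 0.11235 × 0.14474 / (24 × 0.73148) = 0.0005191
  Wq_B = Lq/λ = 0.0005191/6.6 = 0.00007865
  W_B = Wq_B + 1/μ = 0.00007865 + 0.08772 = 0.08780

Since W_B = 0.08780 < W_A = 0.1064, Option B (multiple servers) has the shorter time in system.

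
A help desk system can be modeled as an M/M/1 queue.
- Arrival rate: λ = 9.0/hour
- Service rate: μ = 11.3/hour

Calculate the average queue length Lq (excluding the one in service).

ρ = λ/μ = 9.0/11.3 = 0.7965
For M/M/1: Lq = λ²/(μ(μ-λ))
Lq = 81.00/(11.3 × 2.30)
Lq = 3.1166 tickets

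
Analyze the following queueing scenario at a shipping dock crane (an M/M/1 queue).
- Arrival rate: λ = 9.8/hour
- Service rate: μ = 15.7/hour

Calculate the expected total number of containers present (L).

ρ = λ/μ = 9.8/15.7 = 0.6242
For M/M/1: L = λ/(μ-λ)
L = 9.8/(15.7-9.8) = 9.8/5.90
L = 1.6610 containers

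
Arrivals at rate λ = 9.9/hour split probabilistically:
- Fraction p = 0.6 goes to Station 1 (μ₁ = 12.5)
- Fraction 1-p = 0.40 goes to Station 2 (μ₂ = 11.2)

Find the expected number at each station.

Effective rates: λ₁ = 9.9×0.6 = 5.94, λ₂ = 9.9×0.40 = 3.96
Station 1: ρ₁ = 5.94/12.5 = 0.4752, L₁ = ρ₁/(1-ρ₁) = 0.4752/(1-0.4752) = 0.9055
Station 2: ρ₂ = 3.96/11.2 = 0.3536, L₂ = ρ₂/(1-ρ₂) = 0.3536/(1-0.3536) = 0.5470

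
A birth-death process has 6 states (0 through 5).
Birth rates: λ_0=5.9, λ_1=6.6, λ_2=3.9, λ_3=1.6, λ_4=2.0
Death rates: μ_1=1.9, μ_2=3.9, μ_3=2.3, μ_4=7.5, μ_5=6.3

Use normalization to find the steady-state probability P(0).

Ratios P(n)/P(0) = (λ₀···λₙ₋₁)/(μ₁···μₙ):
P(1)/P(0) = (5.9)/(1.9) = 3.10526
P(2)/P(0) = (5.9×6.6)/(1.9×3.9) = 5.25506
P(3)/P(0) = (5.9×6.6×3.9)/(1.9×3.9×2.3) = 8.91076
P(4)/P(0) = (5.9×6.6×3.9×1.6)/(1.9×3.9×2.3×7.5) = 1.90096
P(5)/P(0) = (5.9×6.6×3.9×1.6×2.0)/(1.9×3.9×2.3×7.5×6.3) = 0.603480

Normalization: ∑ P(n) = 1
P(0) × (1.00000 + 3.10526 + 5.25506 + 8.91076 + 1.90096 + 0.603480) = 1
P(0) × 20.7755 = 1
P(0) = 1/20.7755 = 0.04813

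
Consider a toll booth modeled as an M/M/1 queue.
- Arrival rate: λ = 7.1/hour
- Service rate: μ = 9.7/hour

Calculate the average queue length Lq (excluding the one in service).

ρ = λ/μ = 7.1/9.7 = 0.7320
For M/M/1: Lq = λ²/(μ(μ-λ))
Lq = 50.41/(9.7 × 2.60)
Lq = 1.9988 vehicles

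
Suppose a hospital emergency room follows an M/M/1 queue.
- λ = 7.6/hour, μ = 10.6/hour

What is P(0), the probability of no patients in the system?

ρ = λ/μ = 7.6/10.6 = 0.7170
P(0) = 1 - ρ = 1 - 0.7170 = 0.2830
The server is idle 28.30% of the time.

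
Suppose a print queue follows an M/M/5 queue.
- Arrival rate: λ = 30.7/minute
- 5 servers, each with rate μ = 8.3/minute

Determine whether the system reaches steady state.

Stability requires ρ = λ/(cμ) < 1
ρ = 30.7/(5 × 8.3) = 30.7/41.50 = 0.7398
Since 0.7398 < 1, the system is STABLE.
The servers are busy 73.98% of the time.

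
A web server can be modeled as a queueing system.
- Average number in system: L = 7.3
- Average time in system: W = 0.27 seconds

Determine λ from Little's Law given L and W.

Little's Law: L = λW, so λ = L/W
λ = 7.3/0.27 = 27.0370 requests/second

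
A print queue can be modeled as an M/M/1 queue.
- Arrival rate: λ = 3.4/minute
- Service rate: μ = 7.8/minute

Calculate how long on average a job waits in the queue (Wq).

First, compute utilization: ρ = λ/μ = 3.4/7.8 = 0.4359
For M/M/1: Wq = λ/(μ(μ-λ))
Wq = 3.4/(7.8 × (7.8-3.4))
Wq = 3.4/(7.8 × 4.40)
Wq = 0.09907 minutes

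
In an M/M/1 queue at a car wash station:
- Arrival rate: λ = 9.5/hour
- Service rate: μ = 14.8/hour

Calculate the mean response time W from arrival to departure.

First, compute utilization: ρ = λ/μ = 9.5/14.8 = 0.6419
For M/M/1: W = 1/(μ-λ)
W = 1/(14.8-9.5) = 1/5.30
W = 0.1887 hours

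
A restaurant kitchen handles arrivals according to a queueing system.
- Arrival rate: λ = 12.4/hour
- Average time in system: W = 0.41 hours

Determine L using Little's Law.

Little's Law: L = λW
L = 12.4 × 0.41 = 5.0840 orders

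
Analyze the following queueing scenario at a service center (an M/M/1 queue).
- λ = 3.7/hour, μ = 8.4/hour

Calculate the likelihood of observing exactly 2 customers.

ρ = λ/μ = 3.7/8.4 = 0.4405
P(n) = (1-ρ)ρⁿ
P(2) = (1-0.4405) × 0.4405^2
P(2) = 0.55950 × 0.19404
P(2) = 0.1086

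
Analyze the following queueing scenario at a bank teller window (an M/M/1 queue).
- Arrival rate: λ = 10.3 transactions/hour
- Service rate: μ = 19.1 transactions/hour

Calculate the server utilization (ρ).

Server utilization: ρ = λ/μ
ρ = 10.3/19.1 = 0.5393
The server is busy 53.93% of the time.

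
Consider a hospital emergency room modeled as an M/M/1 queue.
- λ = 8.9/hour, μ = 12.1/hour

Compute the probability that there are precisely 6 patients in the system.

ρ = λ/μ = 8.9/12.1 = 0.73554
P(n) = (1-ρ)ρⁿ
P(6) = (1-0.73554) × 0.73554^6
P(6) = 0.26446 × 0.15836
P(6) = 0.04188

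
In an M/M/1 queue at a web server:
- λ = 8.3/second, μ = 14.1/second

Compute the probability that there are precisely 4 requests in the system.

ρ = λ/μ = 8.3/14.1 = 0.58865
P(n) = (1-ρ)ρⁿ
P(4) = (1-0.58865) × 0.58865^4
P(4) = 0.41135 × 0.12007
P(4) = 0.04939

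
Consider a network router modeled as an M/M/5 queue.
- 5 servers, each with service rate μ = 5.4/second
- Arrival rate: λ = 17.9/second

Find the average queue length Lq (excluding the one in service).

Traffic intensity: ρ = λ/(cμ) = 17.9/(5×5.4) = 0.6630
Since ρ = 0.6630 < 1, system is stable.
Offered load a = λ/μ = cρ = 17.9/5.4 = 3.3148
P₀ = [ Σₙ₌₀^4 aⁿ/n! + a^5/(5!(1-ρ)) ]⁻¹
Σ = a^0/0! + a^1/1! + a^2/2! + a^3/3! + a^4/4! = 1.0000 + 3.3148 + 5.4940 + 6.0705 + 5.0307 = 20.9100
a^5/(5!(1-ρ)) = 400.2178/(120 × 0.337037) = 9.8955
P₀ = 1/(20.9100 + 9.8955) = 0.03246
Lq = P₀·a^5·ρ / (5!(1-ρ)²) = 0.032462 × 400.2178 × 0.66296 / (120 × 0.11359) = 0.6319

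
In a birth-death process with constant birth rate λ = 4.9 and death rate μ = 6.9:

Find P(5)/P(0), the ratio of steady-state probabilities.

For constant rates: P(n)/P(0) = (λ/μ)^n
P(5)/P(0) = (4.9/6.9)^5 = 0.7101^5 = 0.1806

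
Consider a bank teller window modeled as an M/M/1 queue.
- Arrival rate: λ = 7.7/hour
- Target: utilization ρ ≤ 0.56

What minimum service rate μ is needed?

ρ = λ/μ, so μ = λ/ρ
μ ≥ 7.7/0.56 = 13.7500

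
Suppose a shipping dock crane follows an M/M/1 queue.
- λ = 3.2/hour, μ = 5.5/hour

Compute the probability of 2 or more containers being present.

ρ = λ/μ = 3.2/5.5 = 0.5818
P(N ≥ n) = ρⁿ
P(N ≥ 2) = 0.5818^2
P(N ≥ 2) = 0.3385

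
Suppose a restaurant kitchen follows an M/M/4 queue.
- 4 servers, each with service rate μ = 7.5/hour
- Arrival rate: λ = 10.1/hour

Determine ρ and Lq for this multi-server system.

Traffic intensity: ρ = λ/(cμ) = 10.1/(4×7.5) = 0.3367
Since ρ = 0.3367 < 1, system is stable.
Offered load a = λ/μ = cρ = 10.1/7.5 = 1.3467
P₀ = [ Σₙ₌₀^3 aⁿ/n! + a^4/(4!(1-ρ)) ]⁻¹
Σ = a^0/0! + a^1/1! + a^2/2! + a^3/3! = 1.0000 + 1.3467 + 0.9068 + 0.4070 = 3.6605
a^4/(4!(1-ρ)) = 3.2888/(24 × 0.6633) = 0.2066
P₀ = 1/(3.6605 + 0.2066) = 0.2586
Lq = P₀·a^4·ρ / (4!(1-ρ)²) = 0.25860 × 3.2888 × 0.33667 / (24 × 0.44001) = 0.02711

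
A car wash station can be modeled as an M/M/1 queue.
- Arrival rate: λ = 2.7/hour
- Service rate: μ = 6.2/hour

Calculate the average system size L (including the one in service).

ρ = λ/μ = 2.7/6.2 = 0.4355
For M/M/1: L = λ/(μ-λ)
L = 2.7/(6.2-2.7) = 2.7/3.50
L = 0.7714 cars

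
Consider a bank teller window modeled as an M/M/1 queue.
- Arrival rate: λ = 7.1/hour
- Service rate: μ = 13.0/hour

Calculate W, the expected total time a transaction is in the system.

First, compute utilization: ρ = λ/μ = 7.1/13.0 = 0.5462
For M/M/1: W = 1/(μ-λ)
W = 1/(13.0-7.1) = 1/5.90
W = 0.1695 hours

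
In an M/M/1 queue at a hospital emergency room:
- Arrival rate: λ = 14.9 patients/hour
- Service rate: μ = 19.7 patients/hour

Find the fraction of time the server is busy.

Server utilization: ρ = λ/μ
ρ = 14.9/19.7 = 0.7563
The server is busy 75.63% of the time.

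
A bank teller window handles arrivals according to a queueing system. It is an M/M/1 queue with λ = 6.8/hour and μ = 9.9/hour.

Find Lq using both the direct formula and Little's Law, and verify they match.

Method 1 (direct): Lq = λ²/(μ(μ-λ)) = 46.24/(9.9 × 3.10) = 1.5067

Method 2 (Little's Law):
W = 1/(μ-λ) = 1/3.10 = 0.32258
Wq = W - 1/μ = 0.32258 - 0.10101 = 0.22157
Lq = λWq = 6.8 × 0.22157 = 1.5067 ✔ (matches Method 1)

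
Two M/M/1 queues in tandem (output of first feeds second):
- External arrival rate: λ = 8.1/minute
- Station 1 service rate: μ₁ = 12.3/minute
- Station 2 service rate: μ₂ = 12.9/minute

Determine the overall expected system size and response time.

By Jackson's theorem, each station behaves as independent M/M/1.
Station 1: ρ₁ = 8.1/12.3 = 0.6585, L₁ = ρ₁/(1-ρ₁) = λ/(μ₁-λ) = 8.1/4.20 = 1.9286
Station 2: ρ₂ = 8.1/12.9 = 0.6279, L₂ = ρ₂/(1-ρ₂) = λ/(μ₂-λ) = 8.1/4.80 = 1.6875
Total: L = L₁ + L₂ = 1.9286 + 1.6875 = 3.6161
W = L/λ = 3.6161/8.1 = 0.4464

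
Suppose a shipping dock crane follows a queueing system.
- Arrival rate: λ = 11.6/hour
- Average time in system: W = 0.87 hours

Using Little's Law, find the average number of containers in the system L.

Little's Law: L = λW
L = 11.6 × 0.87 = 10.0920 containers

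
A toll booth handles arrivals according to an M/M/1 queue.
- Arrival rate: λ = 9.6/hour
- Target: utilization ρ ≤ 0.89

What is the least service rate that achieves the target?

ρ = λ/μ, so μ = λ/ρ
μ ≥ 9.6/0.89 = 10.7865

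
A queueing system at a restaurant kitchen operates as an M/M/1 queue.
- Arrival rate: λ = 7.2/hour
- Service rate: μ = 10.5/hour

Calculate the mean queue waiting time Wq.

First, compute utilization: ρ = λ/μ = 7.2/10.5 = 0.6857
For M/M/1: Wq = λ/(μ(μ-λ))
Wq = 7.2/(10.5 × (10.5-7.2))
Wq = 7.2/(10.5 × 3.30)
Wq = 0.2078 hours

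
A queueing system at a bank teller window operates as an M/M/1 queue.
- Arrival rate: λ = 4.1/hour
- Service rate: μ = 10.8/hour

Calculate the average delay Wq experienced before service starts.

First, compute utilization: ρ = λ/μ = 4.1/10.8 = 0.3796
For M/M/1: Wq = λ/(μ(μ-λ))
Wq = 4.1/(10.8 × (10.8-4.1))
Wq = 4.1/(10.8 × 6.70)
Wq = 0.05666 hours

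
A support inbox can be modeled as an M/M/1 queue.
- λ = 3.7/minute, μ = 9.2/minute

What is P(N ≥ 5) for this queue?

ρ = λ/μ = 3.7/9.2 = 0.4022
P(N ≥ n) = ρⁿ
P(N ≥ 5) = 0.4022^5
P(N ≥ 5) = 0.01052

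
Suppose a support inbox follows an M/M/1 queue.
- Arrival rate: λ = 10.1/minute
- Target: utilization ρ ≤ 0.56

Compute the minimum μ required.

ρ = λ/μ, so μ = λ/ρ
μ ≥ 10.1/0.56 = 18.0357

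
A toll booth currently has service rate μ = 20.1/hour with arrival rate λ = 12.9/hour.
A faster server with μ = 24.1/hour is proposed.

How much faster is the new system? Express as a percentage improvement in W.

System 1: ρ₁ = 12.9/20.1 = 0.6418, W₁ = 1/(20.1-12.9) = 0.13889
System 2: ρ₂ = 12.9/24.1 = 0.5353, W₂ = 1/(24.1-12.9) = 0.089286
Improvement: (W₁-W₂)/W₁ = (0.13889-0.089286)/0.13889 = 35.71%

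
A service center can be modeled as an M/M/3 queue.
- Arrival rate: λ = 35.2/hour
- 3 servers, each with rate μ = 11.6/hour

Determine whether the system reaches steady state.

Stability requires ρ = λ/(cμ) < 1
ρ = 35.2/(3 × 11.6) = 35.2/34.80 = 1.0115
Since 1.0115 ≥ 1, the system is UNSTABLE.
Need c > λ/μ = 35.2/11.6 = 3.03.
Minimum servers needed: c = 4.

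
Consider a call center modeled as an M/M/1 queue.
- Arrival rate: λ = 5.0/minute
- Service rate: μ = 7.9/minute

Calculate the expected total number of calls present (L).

ρ = λ/μ = 5.0/7.9 = 0.6329
For M/M/1: L = λ/(μ-λ)
L = 5.0/(7.9-5.0) = 5.0/2.90
L = 1.7241 calls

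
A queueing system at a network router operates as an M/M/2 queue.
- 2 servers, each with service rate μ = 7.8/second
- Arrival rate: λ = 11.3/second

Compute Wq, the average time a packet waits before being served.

Traffic intensity: ρ = λ/(cμ) = 11.3/(2×7.8) = 0.7244
Since ρ = 0.7244 < 1, system is stable.
Offered load a = λ/μ = cρ = 11.3/7.8 = 1.4487
P₀ = [ Σₙ₌₀^1 aⁿ/n! + a^2/(2!(1-ρ)) ]⁻¹
Σ = a^0/0! + a^1/1! = 1.0000 + 1.4487 = 2.4487
a^2/(2!(1-ρ)) = 2.0988/(2 × 0.27564) = 3.8071
P₀ = 1/(2.4487 + 3.8071) = 0.1599
Lq = P₀·a^2·ρ / (2!(1-ρ)²) = 0.15985 × 2.0988 × 0.72436 / (2 × 0.075978) = 1.5993
Wq = Lq/λ = 1.5993/11.3 = 0.1415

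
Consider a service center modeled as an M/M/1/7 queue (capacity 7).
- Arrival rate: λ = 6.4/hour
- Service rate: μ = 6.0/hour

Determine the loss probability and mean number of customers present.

ρ = λ/μ = 6.4/6.0 = 1.06667
P₀ = (1-ρ)/(1-ρ^(K+1)) = (1-1.06667)/(1-1.06667^8) = -0.06667/-0.6759 = 0.09864
P_K = P₀×ρ^K = 0.09864 × 1.06667^7 = 0.09864 × 1.5711 = 0.1550
Blocking probability P_7 = 0.1550 (15.50%)
L = ρ[1 - (K+1)ρ^K + Kρ^(K+1)] / [(1-ρ)(1-ρ^(K+1))]
L = 1.06667 × (1 - 8×1.5711244 + 7×1.6758712) / ((1 - 1.06667) × (1 - 1.6758712)) = 3.8373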